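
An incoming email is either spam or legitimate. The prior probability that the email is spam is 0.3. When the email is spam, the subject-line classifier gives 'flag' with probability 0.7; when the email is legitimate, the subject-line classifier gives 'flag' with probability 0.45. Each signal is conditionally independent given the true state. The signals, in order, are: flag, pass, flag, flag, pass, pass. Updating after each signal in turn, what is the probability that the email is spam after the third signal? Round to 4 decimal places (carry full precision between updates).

0.3613

Apply Bayes' rule sequentially, carrying P(spam) forward.
After 'flag': P(spam) = 0.7·0.3000 / (0.7·0.3000 + 0.45·0.7000) ≈ 0.4000
After 'pass': P(spam) = 0.3·0.4000 / (0.3·0.4000 + 0.55·0.6000) ≈ 0.2667
After 'flag': P(spam) = 0.7·0.2667 / (0.7·0.2667 + 0.45·0.7333) ≈ 0.3613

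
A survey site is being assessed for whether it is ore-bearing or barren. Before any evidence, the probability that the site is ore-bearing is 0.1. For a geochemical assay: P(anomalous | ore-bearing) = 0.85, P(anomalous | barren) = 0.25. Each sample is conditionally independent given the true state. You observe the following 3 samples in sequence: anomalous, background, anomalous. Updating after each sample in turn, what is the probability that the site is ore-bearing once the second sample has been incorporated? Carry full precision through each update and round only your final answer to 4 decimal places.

0.0702

Each posterior becomes the prior for the next update.
After 'anomalous': P(ore) = 0.85·0.1000 / (0.85·0.1000 + 0.25·0.9000) ≈ 0.2742
After 'background': P(ore) = 0.15·0.2742 / (0.15·0.2742 + 0.75·0.7258) ≈ 0.0702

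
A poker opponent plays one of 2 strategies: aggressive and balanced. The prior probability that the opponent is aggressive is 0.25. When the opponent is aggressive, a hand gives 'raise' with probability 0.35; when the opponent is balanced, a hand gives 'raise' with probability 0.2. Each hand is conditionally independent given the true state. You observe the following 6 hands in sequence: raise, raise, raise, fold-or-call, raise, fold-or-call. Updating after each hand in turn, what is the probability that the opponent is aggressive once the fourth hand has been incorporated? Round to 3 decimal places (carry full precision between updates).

0.592

Apply Bayes' rule sequentially, carrying P(aggressive) forward.
After 'raise': P(aggressive) = 0.35·0.2500 / (0.35·0.2500 + 0.2·0.7500) ≈ 0.3684
After 'raise': P(aggressive) = 0.35·0.3684 / (0.35·0.3684 + 0.2·0.6316) ≈ 0.5052
After 'raise': P(aggressive) = 0.35·0.5052 / (0.35·0.5052 + 0.2·0.4948) ≈ 0.6411
After 'fold-or-call': P(aggressive) = 0.65·0.6411 / (0.65·0.6411 + 0.8·0.3589) ≈ 0.5921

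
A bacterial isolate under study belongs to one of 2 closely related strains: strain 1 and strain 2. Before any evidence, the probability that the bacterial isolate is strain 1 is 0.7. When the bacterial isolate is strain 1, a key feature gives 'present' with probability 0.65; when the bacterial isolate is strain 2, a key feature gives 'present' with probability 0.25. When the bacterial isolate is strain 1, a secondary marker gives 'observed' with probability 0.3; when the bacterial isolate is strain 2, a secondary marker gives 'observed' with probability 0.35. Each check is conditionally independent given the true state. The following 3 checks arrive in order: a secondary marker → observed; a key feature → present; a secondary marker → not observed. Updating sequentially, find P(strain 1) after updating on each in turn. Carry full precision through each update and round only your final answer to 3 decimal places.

Apply Bayes' rule sequentially, carrying P(strain 1) forward.
After a secondary marker='observed': P(strain 1) = 0.3·0.7000 / (0.3·0.7000 + 0.35·0.3000) ≈ 0.6667
After a key feature='present': P(strain 1) = 0.65·0.6667 / (0.65·0.6667 + 0.25·0.3333) ≈ 0.8387
After a secondary marker='not observed': P(strain 1) = 0.7·0.8387 / (0.7·0.8387 + 0.65·0.1613) ≈ 0.8485

0.848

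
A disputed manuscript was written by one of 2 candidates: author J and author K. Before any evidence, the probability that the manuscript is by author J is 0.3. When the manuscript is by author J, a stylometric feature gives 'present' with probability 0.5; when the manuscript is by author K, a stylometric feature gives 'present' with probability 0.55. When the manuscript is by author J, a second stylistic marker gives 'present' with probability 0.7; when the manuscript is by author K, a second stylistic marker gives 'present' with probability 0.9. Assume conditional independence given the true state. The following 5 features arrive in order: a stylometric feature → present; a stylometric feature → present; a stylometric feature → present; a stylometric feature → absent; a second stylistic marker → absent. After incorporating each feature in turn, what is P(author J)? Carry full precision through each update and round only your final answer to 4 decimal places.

0.5177

Each posterior becomes the prior for the next update.
After a stylometric feature='present': P(author J) = 0.5·0.3000 / (0.5·0.3000 + 0.55·0.7000) ≈ 0.2804
After a stylometric feature='present': P(author J) = 0.5·0.2804 / (0.5·0.2804 + 0.55·0.7196) ≈ 0.2616
After a stylometric feature='present': P(author J) = 0.5·0.2616 / (0.5·0.2616 + 0.55·0.7384) ≈ 0.2436
After a stylometric feature='absent': P(author J) = 0.5·0.2436 / (0.5·0.2436 + 0.45·0.7564) ≈ 0.2635
After a second stylistic marker='absent': P(author J) = 0.3·0.2635 / (0.3·0.2635 + 0.1·0.7365) ≈ 0.5177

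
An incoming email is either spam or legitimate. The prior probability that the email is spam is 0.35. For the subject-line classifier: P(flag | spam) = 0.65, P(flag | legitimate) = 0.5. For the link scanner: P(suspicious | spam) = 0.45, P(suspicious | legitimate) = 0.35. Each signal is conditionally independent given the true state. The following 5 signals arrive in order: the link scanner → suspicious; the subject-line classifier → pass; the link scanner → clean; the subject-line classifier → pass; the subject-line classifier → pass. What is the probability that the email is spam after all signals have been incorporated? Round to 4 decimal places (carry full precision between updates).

0.1673

After the link scanner='suspicious': P(spam) = 0.45·0.3500 / (0.45·0.3500 + 0.35·0.6500) ≈ 0.4091
After the subject-line classifier='pass': P(spam) = 0.35·0.4091 / (0.35·0.4091 + 0.5·0.5909) ≈ 0.3264
After the link scanner='clean': P(spam) = 0.55·0.3264 / (0.55·0.3264 + 0.65·0.6736) ≈ 0.2908
After the subject-line classifier='pass': P(spam) = 0.35·0.2908 / (0.35·0.2908 + 0.5·0.7092) ≈ 0.2230
After the subject-line classifier='pass': P(spam) = 0.35·0.2230 / (0.35·0.2230 + 0.5·0.7770) ≈ 0.1673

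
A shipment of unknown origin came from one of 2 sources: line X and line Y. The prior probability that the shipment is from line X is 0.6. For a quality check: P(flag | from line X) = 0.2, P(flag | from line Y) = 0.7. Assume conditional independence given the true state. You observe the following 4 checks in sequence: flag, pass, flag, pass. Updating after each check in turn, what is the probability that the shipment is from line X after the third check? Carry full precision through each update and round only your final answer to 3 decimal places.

After 'flag': P(line X) = 0.2·0.6000 / (0.2·0.6000 + 0.7·0.4000) ≈ 0.3000
After 'pass': P(line X) = 0.8·0.3000 / (0.8·0.3000 + 0.3·0.7000) ≈ 0.5333
After 'flag': P(line X) = 0.2·0.5333 / (0.2·0.5333 + 0.7·0.4667) ≈ 0.2462

0.246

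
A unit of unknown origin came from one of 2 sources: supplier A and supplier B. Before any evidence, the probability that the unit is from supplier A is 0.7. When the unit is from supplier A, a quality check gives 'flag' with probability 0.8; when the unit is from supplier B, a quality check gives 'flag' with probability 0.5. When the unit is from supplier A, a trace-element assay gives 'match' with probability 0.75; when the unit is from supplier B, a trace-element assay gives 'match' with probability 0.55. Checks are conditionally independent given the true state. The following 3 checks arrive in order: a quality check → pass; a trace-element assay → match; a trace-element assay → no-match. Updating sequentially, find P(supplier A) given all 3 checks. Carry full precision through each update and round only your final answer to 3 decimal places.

After a quality check='pass': P(supplier A) = 0.2·0.7000 / (0.2·0.7000 + 0.5·0.3000) ≈ 0.4828
After a trace-element assay='match': P(supplier A) = 0.75·0.4828 / (0.75·0.4828 + 0.55·0.5172) ≈ 0.5600
After a trace-element assay='no-match': P(supplier A) = 0.25·0.5600 / (0.25·0.5600 + 0.45·0.4400) ≈ 0.4142

0.414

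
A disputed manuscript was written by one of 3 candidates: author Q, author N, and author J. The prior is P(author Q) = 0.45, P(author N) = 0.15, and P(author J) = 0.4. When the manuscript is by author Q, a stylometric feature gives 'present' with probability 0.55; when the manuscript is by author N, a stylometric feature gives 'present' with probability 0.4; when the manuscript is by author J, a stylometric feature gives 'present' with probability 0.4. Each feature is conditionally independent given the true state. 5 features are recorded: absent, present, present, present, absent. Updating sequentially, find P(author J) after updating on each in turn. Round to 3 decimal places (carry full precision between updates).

After 'absent': normaliser = 0.45·0.4500 + 0.6·0.1500 + 0.6·0.4000; P(author Q) ≈ 0.3803, P(author N) ≈ 0.1690, P(author J) ≈ 0.4507
After 'present': normaliser = 0.55·0.3803 + 0.4·0.1690 + 0.4·0.4507; P(author Q) ≈ 0.4576, P(author N) ≈ 0.1479, P(author J) ≈ 0.3945
After 'present': normaliser = 0.55·0.4576 + 0.4·0.1479 + 0.4·0.3945; P(author Q) ≈ 0.5371, P(author N) ≈ 0.1263, P(author J) ≈ 0.3367
After 'present': normaliser = 0.55·0.5371 + 0.4·0.1263 + 0.4·0.3367; P(author Q) ≈ 0.6147, P(author N) ≈ 0.1051, P(author J) ≈ 0.2802
After 'absent': normaliser = 0.45·0.6147 + 0.6·0.1051 + 0.6·0.2802; P(author Q) ≈ 0.5447, P(author N) ≈ 0.1242, P(author J) ≈ 0.3311

0.331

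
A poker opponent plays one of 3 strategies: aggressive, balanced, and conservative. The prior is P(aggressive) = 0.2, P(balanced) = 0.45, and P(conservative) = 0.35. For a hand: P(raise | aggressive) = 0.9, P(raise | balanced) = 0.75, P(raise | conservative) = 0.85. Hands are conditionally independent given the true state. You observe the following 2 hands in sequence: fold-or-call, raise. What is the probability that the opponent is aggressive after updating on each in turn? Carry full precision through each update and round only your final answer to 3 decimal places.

0.122

After 'fold-or-call': normaliser = 0.1·0.2000 + 0.25·0.4500 + 0.15·0.3500; P(aggressive) ≈ 0.1081, P(balanced) ≈ 0.6081, P(conservative) ≈ 0.2838
After 'raise': normaliser = 0.9·0.1081 + 0.75·0.6081 + 0.85·0.2838; P(aggressive) ≈ 0.1224, P(balanced) ≈ 0.5740, P(conservative) ≈ 0.3036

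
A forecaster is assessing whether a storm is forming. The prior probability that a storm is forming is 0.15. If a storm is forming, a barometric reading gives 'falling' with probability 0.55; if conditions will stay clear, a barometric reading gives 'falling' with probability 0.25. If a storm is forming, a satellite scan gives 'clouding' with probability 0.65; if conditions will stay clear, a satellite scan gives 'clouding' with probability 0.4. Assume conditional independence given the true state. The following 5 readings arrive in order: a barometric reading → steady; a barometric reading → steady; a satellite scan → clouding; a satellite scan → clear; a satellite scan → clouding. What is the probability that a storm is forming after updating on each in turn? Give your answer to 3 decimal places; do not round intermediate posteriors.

0.089

Apply Bayes' rule sequentially, carrying P(storm) forward.
After a barometric reading='steady': P(storm) = 0.45·0.1500 / (0.45·0.1500 + 0.75·0.8500) ≈ 0.0957
After a barometric reading='steady': P(storm) = 0.45·0.0957 / (0.45·0.0957 + 0.75·0.9043) ≈ 0.0597
After a satellite scan='clouding': P(storm) = 0.65·0.0597 / (0.65·0.0597 + 0.4·0.9403) ≈ 0.0936
After a satellite scan='clear': P(storm) = 0.35·0.0936 / (0.35·0.0936 + 0.6·0.9064) ≈ 0.0568
After a satellite scan='clouding': P(storm) = 0.65·0.0568 / (0.65·0.0568 + 0.4·0.9432) ≈ 0.0891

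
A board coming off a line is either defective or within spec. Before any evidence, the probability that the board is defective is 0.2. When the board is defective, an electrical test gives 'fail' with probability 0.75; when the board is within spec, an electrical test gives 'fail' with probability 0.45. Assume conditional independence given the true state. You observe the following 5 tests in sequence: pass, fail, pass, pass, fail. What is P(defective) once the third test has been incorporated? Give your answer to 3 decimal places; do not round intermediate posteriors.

0.079

After 'pass': P(defective) = 0.25·0.2000 / (0.25·0.2000 + 0.55·0.8000) ≈ 0.1020
After 'fail': P(defective) = 0.75·0.1020 / (0.75·0.1020 + 0.45·0.8980) ≈ 0.1592
After 'pass': P(defective) = 0.25·0.1592 / (0.25·0.1592 + 0.55·0.8408) ≈ 0.0793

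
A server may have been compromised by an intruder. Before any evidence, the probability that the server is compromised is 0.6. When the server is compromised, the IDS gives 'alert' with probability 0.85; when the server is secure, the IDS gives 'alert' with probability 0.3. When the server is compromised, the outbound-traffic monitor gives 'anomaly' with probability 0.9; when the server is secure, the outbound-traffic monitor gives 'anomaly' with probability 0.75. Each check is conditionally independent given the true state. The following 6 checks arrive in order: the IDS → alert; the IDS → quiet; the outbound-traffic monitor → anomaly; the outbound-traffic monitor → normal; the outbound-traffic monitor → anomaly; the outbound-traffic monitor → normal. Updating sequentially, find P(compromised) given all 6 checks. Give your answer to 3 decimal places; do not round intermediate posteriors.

After the IDS='alert': P(compromised) = 0.85·0.6000 / (0.85·0.6000 + 0.3·0.4000) ≈ 0.8095
After the IDS='quiet': P(compromised) = 0.15·0.8095 / (0.15·0.8095 + 0.7·0.1905) ≈ 0.4766
After the outbound-traffic monitor='anomaly': P(compromised) = 0.9·0.4766 / (0.9·0.4766 + 0.75·0.5234) ≈ 0.5222
After the outbound-traffic monitor='normal': P(compromised) = 0.1·0.5222 / (0.1·0.5222 + 0.25·0.4778) ≈ 0.3042
After the outbound-traffic monitor='anomaly': P(compromised) = 0.9·0.3042 / (0.9·0.3042 + 0.75·0.6958) ≈ 0.3441
After the outbound-traffic monitor='normal': P(compromised) = 0.1·0.3441 / (0.1·0.3441 + 0.25·0.6559) ≈ 0.1734

0.173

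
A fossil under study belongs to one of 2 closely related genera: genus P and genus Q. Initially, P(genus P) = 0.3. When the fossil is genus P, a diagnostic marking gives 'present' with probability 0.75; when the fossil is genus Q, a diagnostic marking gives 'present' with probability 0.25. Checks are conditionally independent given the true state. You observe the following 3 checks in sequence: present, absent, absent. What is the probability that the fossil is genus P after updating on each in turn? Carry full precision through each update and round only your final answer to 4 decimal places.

0.1250

Apply Bayes' rule sequentially, carrying P(genus P) forward.
After 'present': P(genus P) = 0.75·0.3000 / (0.75·0.3000 + 0.25·0.7000) ≈ 0.5625
After 'absent': P(genus P) = 0.25·0.5625 / (0.25·0.5625 + 0.75·0.4375) ≈ 0.3000
After 'absent': P(genus P) = 0.25·0.3000 / (0.25·0.3000 + 0.75·0.7000) ≈ 0.1250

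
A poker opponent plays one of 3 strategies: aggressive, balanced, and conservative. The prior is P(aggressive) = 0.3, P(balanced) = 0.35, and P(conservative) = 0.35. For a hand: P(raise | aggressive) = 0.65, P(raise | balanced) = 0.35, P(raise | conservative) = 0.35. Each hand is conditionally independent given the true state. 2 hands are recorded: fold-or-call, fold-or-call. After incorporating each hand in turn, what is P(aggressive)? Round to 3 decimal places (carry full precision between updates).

0.111

Apply Bayes' rule sequentially, carrying P(aggressive) forward.
After 'fold-or-call': normaliser = 0.35·0.3000 + 0.65·0.3500 + 0.65·0.3500; P(aggressive) ≈ 0.1875, P(balanced) ≈ 0.4062, P(conservative) ≈ 0.4062
After 'fold-or-call': normaliser = 0.35·0.1875 + 0.65·0.4062 + 0.65·0.4062; P(aggressive) ≈ 0.1105, P(balanced) ≈ 0.4447, P(conservative) ≈ 0.4447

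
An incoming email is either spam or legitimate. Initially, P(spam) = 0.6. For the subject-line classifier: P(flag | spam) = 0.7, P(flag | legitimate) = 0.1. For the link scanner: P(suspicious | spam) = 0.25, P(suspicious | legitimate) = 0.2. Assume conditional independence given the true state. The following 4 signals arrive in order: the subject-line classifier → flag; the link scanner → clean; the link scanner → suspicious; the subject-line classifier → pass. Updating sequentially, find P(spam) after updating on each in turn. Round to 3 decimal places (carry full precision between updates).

0.804

After the subject-line classifier='flag': P(spam) = 0.7·0.6000 / (0.7·0.6000 + 0.1·0.4000) ≈ 0.9130
After the link scanner='clean': P(spam) = 0.75·0.9130 / (0.75·0.9130 + 0.8·0.0870) ≈ 0.9078
After the link scanner='suspicious': P(spam) = 0.25·0.9078 / (0.25·0.9078 + 0.2·0.0922) ≈ 0.9248
After the subject-line classifier='pass': P(spam) = 0.3·0.9248 / (0.3·0.9248 + 0.9·0.0752) ≈ 0.8040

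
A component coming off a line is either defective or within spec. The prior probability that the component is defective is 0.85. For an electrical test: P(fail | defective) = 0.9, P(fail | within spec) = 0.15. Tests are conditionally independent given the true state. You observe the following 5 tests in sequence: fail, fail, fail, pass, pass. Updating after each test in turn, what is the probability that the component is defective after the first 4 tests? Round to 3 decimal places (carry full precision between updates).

0.993

After 'fail': P(defective) = 0.9·0.8500 / (0.9·0.8500 + 0.15·0.1500) ≈ 0.9714
After 'fail': P(defective) = 0.9·0.9714 / (0.9·0.9714 + 0.15·0.0286) ≈ 0.9951
After 'fail': P(defective) = 0.9·0.9951 / (0.9·0.9951 + 0.15·0.0049) ≈ 0.9992
After 'pass': P(defective) = 0.1·0.9992 / (0.1·0.9992 + 0.85·0.0008) ≈ 0.9931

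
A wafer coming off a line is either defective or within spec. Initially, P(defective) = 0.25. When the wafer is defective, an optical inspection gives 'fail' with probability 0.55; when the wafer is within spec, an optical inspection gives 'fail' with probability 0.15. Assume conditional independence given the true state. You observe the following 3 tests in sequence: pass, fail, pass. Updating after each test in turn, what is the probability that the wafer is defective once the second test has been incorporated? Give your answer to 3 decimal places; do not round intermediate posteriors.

0.393

After 'pass': P(defective) = 0.45·0.2500 / (0.45·0.2500 + 0.85·0.7500) ≈ 0.1500
After 'fail': P(defective) = 0.55·0.1500 / (0.55·0.1500 + 0.15·0.8500) ≈ 0.3929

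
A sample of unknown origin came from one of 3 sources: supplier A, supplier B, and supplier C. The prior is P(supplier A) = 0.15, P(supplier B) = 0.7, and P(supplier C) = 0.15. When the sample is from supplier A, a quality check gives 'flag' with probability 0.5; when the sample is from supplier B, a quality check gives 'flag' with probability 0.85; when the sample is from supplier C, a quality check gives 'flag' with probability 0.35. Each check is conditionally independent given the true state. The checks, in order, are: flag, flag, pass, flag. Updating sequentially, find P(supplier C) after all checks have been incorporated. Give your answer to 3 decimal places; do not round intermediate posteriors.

0.054

After 'flag': normaliser = 0.5·0.1500 + 0.85·0.7000 + 0.35·0.1500; P(supplier A) ≈ 0.1038, P(supplier B) ≈ 0.8235, P(supplier C) ≈ 0.0727
After 'flag': normaliser = 0.5·0.1038 + 0.85·0.8235 + 0.35·0.0727; P(supplier A) ≈ 0.0668, P(supplier B) ≈ 0.9005, P(supplier C) ≈ 0.0327
After 'pass': normaliser = 0.5·0.0668 + 0.15·0.9005 + 0.65·0.0327; P(supplier A) ≈ 0.1760, P(supplier B) ≈ 0.7119, P(supplier C) ≈ 0.1121
After 'flag': normaliser = 0.5·0.1760 + 0.85·0.7119 + 0.35·0.1121; P(supplier A) ≈ 0.1201, P(supplier B) ≈ 0.8263, P(supplier C) ≈ 0.0536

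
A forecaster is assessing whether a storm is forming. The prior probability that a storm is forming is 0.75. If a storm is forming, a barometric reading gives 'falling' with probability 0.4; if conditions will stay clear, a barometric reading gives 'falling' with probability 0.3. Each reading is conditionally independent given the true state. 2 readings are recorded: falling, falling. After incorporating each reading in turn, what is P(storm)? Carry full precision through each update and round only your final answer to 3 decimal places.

Apply Bayes' rule sequentially, carrying P(storm) forward.
After 'falling': P(storm) = 0.4·0.7500 / (0.4·0.7500 + 0.3·0.2500) ≈ 0.8000
After 'falling': P(storm) = 0.4·0.8000 / (0.4·0.8000 + 0.3·0.2000) ≈ 0.8421

0.842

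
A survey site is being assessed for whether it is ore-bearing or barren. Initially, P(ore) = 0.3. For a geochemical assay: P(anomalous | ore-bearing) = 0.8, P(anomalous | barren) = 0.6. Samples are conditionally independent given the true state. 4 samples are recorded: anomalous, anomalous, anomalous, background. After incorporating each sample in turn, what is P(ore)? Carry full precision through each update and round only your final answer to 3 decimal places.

After 'anomalous': P(ore) = 0.8·0.3000 / (0.8·0.3000 + 0.6·0.7000) ≈ 0.3636
After 'anomalous': P(ore) = 0.8·0.3636 / (0.8·0.3636 + 0.6·0.6364) ≈ 0.4324
After 'anomalous': P(ore) = 0.8·0.4324 / (0.8·0.4324 + 0.6·0.5676) ≈ 0.5039
After 'background': P(ore) = 0.2·0.5039 / (0.2·0.5039 + 0.4·0.4961) ≈ 0.3368

0.337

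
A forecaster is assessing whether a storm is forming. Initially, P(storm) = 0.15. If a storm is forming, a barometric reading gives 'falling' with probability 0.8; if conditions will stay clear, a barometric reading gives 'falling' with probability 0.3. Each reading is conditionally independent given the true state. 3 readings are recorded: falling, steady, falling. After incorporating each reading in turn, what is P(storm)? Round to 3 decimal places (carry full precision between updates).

0.264

After 'falling': P(storm) = 0.8·0.1500 / (0.8·0.1500 + 0.3·0.8500) ≈ 0.3200
After 'steady': P(storm) = 0.2·0.3200 / (0.2·0.3200 + 0.7·0.6800) ≈ 0.1185
After 'falling': P(storm) = 0.8·0.1185 / (0.8·0.1185 + 0.3·0.8815) ≈ 0.2639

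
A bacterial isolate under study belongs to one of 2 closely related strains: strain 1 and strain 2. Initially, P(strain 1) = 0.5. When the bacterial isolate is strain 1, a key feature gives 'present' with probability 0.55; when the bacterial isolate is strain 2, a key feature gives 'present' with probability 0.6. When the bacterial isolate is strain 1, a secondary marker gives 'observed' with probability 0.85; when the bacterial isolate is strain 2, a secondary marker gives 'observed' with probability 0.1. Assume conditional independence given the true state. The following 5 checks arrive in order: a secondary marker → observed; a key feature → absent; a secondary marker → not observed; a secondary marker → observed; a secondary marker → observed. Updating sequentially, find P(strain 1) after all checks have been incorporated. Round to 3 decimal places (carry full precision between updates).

After a secondary marker='observed': P(strain 1) = 0.85·0.5000 / (0.85·0.5000 + 0.1·0.5000) ≈ 0.8947
After a key feature='absent': P(strain 1) = 0.45·0.8947 / (0.45·0.8947 + 0.4·0.1053) ≈ 0.9053
After a secondary marker='not observed': P(strain 1) = 0.15·0.9053 / (0.15·0.9053 + 0.9·0.0947) ≈ 0.6145
After a secondary marker='observed': P(strain 1) = 0.85·0.6145 / (0.85·0.6145 + 0.1·0.3855) ≈ 0.9313
After a secondary marker='observed': P(strain 1) = 0.85·0.9313 / (0.85·0.9313 + 0.1·0.0687) ≈ 0.9914

0.991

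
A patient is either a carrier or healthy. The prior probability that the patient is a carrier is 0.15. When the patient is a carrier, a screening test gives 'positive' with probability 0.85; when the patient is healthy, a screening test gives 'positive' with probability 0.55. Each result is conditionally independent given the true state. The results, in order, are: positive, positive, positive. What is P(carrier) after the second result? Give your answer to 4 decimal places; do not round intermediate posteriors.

After 'positive': P(carrier) = 0.85·0.1500 / (0.85·0.1500 + 0.55·0.8500) ≈ 0.2143
After 'positive': P(carrier) = 0.85·0.2143 / (0.85·0.2143 + 0.55·0.7857) ≈ 0.2965

0.2965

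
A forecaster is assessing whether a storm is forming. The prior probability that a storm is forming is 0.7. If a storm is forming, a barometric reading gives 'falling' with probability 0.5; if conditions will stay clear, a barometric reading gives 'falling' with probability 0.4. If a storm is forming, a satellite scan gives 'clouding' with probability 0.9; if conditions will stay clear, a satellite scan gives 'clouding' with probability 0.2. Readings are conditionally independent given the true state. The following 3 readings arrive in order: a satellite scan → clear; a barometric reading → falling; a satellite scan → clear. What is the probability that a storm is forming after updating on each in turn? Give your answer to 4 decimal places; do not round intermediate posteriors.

Each posterior becomes the prior for the next update.
After a satellite scan='clear': P(storm) = 0.1·0.7000 / (0.1·0.7000 + 0.8·0.3000) ≈ 0.2258
After a barometric reading='falling': P(storm) = 0.5·0.2258 / (0.5·0.2258 + 0.4·0.7742) ≈ 0.2672
After a satellite scan='clear': P(storm) = 0.1·0.2672 / (0.1·0.2672 + 0.8·0.7328) ≈ 0.0436

0.0436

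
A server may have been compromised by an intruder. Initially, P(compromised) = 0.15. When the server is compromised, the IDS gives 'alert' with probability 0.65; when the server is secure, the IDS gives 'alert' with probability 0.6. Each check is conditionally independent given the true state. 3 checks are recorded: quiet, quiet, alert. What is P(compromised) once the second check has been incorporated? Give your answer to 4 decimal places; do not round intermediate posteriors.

Each posterior becomes the prior for the next update.
After 'quiet': P(compromised) = 0.35·0.1500 / (0.35·0.1500 + 0.4·0.8500) ≈ 0.1338
After 'quiet': P(compromised) = 0.35·0.1338 / (0.35·0.1338 + 0.4·0.8662) ≈ 0.1190

0.1190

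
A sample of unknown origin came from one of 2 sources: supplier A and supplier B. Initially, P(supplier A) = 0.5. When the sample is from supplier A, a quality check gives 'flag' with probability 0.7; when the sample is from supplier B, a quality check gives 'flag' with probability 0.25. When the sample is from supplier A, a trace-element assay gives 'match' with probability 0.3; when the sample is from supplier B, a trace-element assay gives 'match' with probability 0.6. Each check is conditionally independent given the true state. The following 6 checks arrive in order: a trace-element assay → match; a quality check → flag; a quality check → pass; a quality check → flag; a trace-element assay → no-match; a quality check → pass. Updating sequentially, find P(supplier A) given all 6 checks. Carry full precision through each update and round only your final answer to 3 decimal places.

Apply Bayes' rule sequentially, carrying P(supplier A) forward.
After a trace-element assay='match': P(supplier A) = 0.3·0.5000 / (0.3·0.5000 + 0.6·0.5000) ≈ 0.3333
After a quality check='flag': P(supplier A) = 0.7·0.3333 / (0.7·0.3333 + 0.25·0.6667) ≈ 0.5833
After a quality check='pass': P(supplier A) = 0.3·0.5833 / (0.3·0.5833 + 0.75·0.4167) ≈ 0.3590
After a quality check='flag': P(supplier A) = 0.7·0.3590 / (0.7·0.3590 + 0.25·0.6410) ≈ 0.6106
After a trace-element assay='no-match': P(supplier A) = 0.7·0.6106 / (0.7·0.6106 + 0.4·0.3894) ≈ 0.7329
After a quality check='pass': P(supplier A) = 0.3·0.7329 / (0.3·0.7329 + 0.75·0.2671) ≈ 0.5233

0.523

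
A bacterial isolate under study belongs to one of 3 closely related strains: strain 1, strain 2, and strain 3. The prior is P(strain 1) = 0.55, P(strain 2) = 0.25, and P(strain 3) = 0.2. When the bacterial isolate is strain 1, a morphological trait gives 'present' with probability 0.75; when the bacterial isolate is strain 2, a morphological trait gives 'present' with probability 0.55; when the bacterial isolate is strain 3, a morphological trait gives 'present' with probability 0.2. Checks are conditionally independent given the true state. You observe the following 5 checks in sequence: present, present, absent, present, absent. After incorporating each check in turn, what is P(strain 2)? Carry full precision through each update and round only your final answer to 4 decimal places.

After 'present': normaliser = 0.75·0.5500 + 0.55·0.2500 + 0.2·0.2000; P(strain 1) ≈ 0.6992, P(strain 2) ≈ 0.2331, P(strain 3) ≈ 0.0678
After 'present': normaliser = 0.75·0.6992 + 0.55·0.2331 + 0.2·0.0678; P(strain 1) ≈ 0.7872, P(strain 2) ≈ 0.1924, P(strain 3) ≈ 0.0204
After 'absent': normaliser = 0.25·0.7872 + 0.45·0.1924 + 0.8·0.0204; P(strain 1) ≈ 0.6567, P(strain 2) ≈ 0.2890, P(strain 3) ≈ 0.0543
After 'present': normaliser = 0.75·0.6567 + 0.55·0.2890 + 0.2·0.0543; P(strain 1) ≈ 0.7436, P(strain 2) ≈ 0.2399, P(strain 3) ≈ 0.0164
After 'absent': normaliser = 0.25·0.7436 + 0.45·0.2399 + 0.8·0.0164; P(strain 1) ≈ 0.6055, P(strain 2) ≈ 0.3517, P(strain 3) ≈ 0.0428

0.3517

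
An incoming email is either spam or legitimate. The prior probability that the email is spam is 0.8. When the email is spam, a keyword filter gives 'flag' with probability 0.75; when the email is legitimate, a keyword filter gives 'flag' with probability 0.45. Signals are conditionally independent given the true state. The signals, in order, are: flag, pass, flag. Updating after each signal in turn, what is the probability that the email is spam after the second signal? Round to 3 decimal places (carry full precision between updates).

0.752

After 'flag': P(spam) = 0.75·0.8000 / (0.75·0.8000 + 0.45·0.2000) ≈ 0.8696
After 'pass': P(spam) = 0.25·0.8696 / (0.25·0.8696 + 0.55·0.1304) ≈ 0.7519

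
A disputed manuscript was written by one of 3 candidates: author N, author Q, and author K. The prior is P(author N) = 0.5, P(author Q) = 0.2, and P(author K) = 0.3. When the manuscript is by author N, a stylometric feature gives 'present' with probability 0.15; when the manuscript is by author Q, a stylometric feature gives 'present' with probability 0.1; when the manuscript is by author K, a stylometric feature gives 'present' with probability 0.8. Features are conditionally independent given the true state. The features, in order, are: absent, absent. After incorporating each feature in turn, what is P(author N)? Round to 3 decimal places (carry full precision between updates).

0.675

After 'absent': normaliser = 0.85·0.5000 + 0.9·0.2000 + 0.2·0.3000; P(author N) ≈ 0.6391, P(author Q) ≈ 0.2707, P(author K) ≈ 0.0902
After 'absent': normaliser = 0.85·0.6391 + 0.9·0.2707 + 0.2·0.0902; P(author N) ≈ 0.6749, P(author Q) ≈ 0.3027, P(author K) ≈ 0.0224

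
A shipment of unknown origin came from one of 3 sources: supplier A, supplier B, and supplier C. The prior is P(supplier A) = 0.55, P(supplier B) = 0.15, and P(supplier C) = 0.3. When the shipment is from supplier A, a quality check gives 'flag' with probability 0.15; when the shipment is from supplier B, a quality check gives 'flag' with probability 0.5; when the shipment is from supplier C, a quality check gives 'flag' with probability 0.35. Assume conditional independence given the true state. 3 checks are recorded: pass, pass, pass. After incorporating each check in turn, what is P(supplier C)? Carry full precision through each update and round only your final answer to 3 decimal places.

After 'pass': normaliser = 0.85·0.5500 + 0.5·0.1500 + 0.65·0.3000; P(supplier A) ≈ 0.6339, P(supplier B) ≈ 0.1017, P(supplier C) ≈ 0.2644
After 'pass': normaliser = 0.85·0.6339 + 0.5·0.1017 + 0.65·0.2644; P(supplier A) ≈ 0.7075, P(supplier B) ≈ 0.0668, P(supplier C) ≈ 0.2257
After 'pass': normaliser = 0.85·0.7075 + 0.5·0.0668 + 0.65·0.2257; P(supplier A) ≈ 0.7696, P(supplier B) ≈ 0.0427, P(supplier C) ≈ 0.1877

0.188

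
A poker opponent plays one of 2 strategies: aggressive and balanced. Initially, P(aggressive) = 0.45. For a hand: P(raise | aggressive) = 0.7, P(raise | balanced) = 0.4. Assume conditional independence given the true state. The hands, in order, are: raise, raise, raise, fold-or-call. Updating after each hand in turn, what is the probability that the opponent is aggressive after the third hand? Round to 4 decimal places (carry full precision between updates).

Each posterior becomes the prior for the next update.
After 'raise': P(aggressive) = 0.7·0.4500 / (0.7·0.4500 + 0.4·0.5500) ≈ 0.5888
After 'raise': P(aggressive) = 0.7·0.5888 / (0.7·0.5888 + 0.4·0.4112) ≈ 0.7147
After 'raise': P(aggressive) = 0.7·0.7147 / (0.7·0.7147 + 0.4·0.2853) ≈ 0.8143

0.8143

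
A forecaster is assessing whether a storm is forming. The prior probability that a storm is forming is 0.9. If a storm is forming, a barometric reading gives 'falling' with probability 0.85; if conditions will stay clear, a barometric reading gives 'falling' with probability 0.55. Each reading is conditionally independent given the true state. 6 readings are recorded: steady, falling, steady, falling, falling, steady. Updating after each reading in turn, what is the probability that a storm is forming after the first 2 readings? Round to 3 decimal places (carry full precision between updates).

0.823

After 'steady': P(storm) = 0.15·0.9000 / (0.15·0.9000 + 0.45·0.1000) ≈ 0.7500
After 'falling': P(storm) = 0.85·0.7500 / (0.85·0.7500 + 0.55·0.2500) ≈ 0.8226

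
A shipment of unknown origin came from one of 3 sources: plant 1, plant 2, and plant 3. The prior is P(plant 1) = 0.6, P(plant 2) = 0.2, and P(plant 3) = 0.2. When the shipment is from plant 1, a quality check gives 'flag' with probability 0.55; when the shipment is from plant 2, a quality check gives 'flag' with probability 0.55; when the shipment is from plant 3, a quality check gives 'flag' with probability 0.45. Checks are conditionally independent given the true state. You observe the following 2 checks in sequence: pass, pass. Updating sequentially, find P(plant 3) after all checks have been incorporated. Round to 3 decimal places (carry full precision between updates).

Apply Bayes' rule sequentially, carrying P(plant 3) forward.
After 'pass': normaliser = 0.45·0.6000 + 0.45·0.2000 + 0.55·0.2000; P(plant 1) ≈ 0.5745, P(plant 2) ≈ 0.1915, P(plant 3) ≈ 0.2340
After 'pass': normaliser = 0.45·0.5745 + 0.45·0.1915 + 0.55·0.2340; P(plant 1) ≈ 0.5461, P(plant 2) ≈ 0.1820, P(plant 3) ≈ 0.2719

0.272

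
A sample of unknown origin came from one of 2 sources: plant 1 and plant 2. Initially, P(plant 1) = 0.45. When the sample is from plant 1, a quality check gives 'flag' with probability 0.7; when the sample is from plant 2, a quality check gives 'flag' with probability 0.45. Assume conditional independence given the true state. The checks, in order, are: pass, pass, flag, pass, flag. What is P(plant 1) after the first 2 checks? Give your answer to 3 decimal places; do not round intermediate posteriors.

0.196

Each posterior becomes the prior for the next update.
After 'pass': P(plant 1) = 0.3·0.4500 / (0.3·0.4500 + 0.55·0.5500) ≈ 0.3086
After 'pass': P(plant 1) = 0.3·0.3086 / (0.3·0.3086 + 0.55·0.6914) ≈ 0.1958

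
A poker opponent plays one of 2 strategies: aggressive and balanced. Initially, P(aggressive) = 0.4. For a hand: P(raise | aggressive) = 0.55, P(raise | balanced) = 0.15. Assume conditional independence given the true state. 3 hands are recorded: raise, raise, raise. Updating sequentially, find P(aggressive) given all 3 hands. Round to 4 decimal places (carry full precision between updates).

Each posterior becomes the prior for the next update.
After 'raise': P(aggressive) = 0.55·0.4000 / (0.55·0.4000 + 0.15·0.6000) ≈ 0.7097
After 'raise': P(aggressive) = 0.55·0.7097 / (0.55·0.7097 + 0.15·0.2903) ≈ 0.8996
After 'raise': P(aggressive) = 0.55·0.8996 / (0.55·0.8996 + 0.15·0.1004) ≈ 0.9705

0.9705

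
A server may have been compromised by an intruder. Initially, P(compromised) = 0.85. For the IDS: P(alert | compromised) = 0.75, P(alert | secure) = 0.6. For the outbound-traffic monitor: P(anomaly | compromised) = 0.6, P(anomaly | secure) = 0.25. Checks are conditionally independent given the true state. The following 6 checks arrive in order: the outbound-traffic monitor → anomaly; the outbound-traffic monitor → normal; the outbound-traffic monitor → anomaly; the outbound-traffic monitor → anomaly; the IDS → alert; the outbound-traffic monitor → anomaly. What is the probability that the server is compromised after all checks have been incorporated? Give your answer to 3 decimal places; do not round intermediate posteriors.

0.992

After the outbound-traffic monitor='anomaly': P(compromised) = 0.6·0.8500 / (0.6·0.8500 + 0.25·0.1500) ≈ 0.9315
After the outbound-traffic monitor='normal': P(compromised) = 0.4·0.9315 / (0.4·0.9315 + 0.75·0.0685) ≈ 0.8788
After the outbound-traffic monitor='anomaly': P(compromised) = 0.6·0.8788 / (0.6·0.8788 + 0.25·0.1212) ≈ 0.9457
After the outbound-traffic monitor='anomaly': P(compromised) = 0.6·0.9457 / (0.6·0.9457 + 0.25·0.0543) ≈ 0.9766
After the IDS='alert': P(compromised) = 0.75·0.9766 / (0.75·0.9766 + 0.6·0.0234) ≈ 0.9812
After the outbound-traffic monitor='anomaly': P(compromised) = 0.6·0.9812 / (0.6·0.9812 + 0.25·0.0188) ≈ 0.9921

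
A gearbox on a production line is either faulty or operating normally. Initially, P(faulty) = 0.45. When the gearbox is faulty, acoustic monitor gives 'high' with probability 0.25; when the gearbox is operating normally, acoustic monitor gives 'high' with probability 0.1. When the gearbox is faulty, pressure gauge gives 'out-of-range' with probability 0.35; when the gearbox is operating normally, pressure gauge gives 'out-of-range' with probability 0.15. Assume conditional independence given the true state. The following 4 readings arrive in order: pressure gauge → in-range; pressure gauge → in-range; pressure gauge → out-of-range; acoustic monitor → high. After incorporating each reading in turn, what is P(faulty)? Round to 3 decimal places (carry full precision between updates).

0.736

After pressure gauge='in-range': P(faulty) = 0.65·0.4500 / (0.65·0.4500 + 0.85·0.5500) ≈ 0.3849
After pressure gauge='in-range': P(faulty) = 0.65·0.3849 / (0.65·0.3849 + 0.85·0.6151) ≈ 0.3236
After pressure gauge='out-of-range': P(faulty) = 0.35·0.3236 / (0.35·0.3236 + 0.15·0.6764) ≈ 0.5275
After acoustic monitor='high': P(faulty) = 0.25·0.5275 / (0.25·0.5275 + 0.1·0.4725) ≈ 0.7362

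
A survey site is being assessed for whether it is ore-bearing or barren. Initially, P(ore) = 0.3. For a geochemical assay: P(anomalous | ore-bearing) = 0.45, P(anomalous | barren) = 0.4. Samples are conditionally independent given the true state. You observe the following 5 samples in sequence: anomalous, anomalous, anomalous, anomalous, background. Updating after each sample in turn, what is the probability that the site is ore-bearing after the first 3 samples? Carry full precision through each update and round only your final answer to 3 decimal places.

0.379

After 'anomalous': P(ore) = 0.45·0.3000 / (0.45·0.3000 + 0.4·0.7000) ≈ 0.3253
After 'anomalous': P(ore) = 0.45·0.3253 / (0.45·0.3253 + 0.4·0.6747) ≈ 0.3517
After 'anomalous': P(ore) = 0.45·0.3517 / (0.45·0.3517 + 0.4·0.6483) ≈ 0.3790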